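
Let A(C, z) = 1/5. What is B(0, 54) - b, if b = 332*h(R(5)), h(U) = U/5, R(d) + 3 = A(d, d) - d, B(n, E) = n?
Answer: 12948/25 ≈ 517.92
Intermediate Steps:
A(C, z) = ⅕
R(d) = -14/5 - d (R(d) = -3 + (⅕ - d) = -14/5 - d)
h(U) = U/5 (h(U) = U*(⅕) = U/5)
b = -12948/25 (b = 332*((-14/5 - 1*5)/5) = 332*((-14/5 - 5)/5) = 332*((⅕)*(-39/5)) = 332*(-39/25) = -12948/25 ≈ -517.92)
B(0, 54) - b = 0 - 1*(-12948/25) = 0 + 12948/25 = 12948/25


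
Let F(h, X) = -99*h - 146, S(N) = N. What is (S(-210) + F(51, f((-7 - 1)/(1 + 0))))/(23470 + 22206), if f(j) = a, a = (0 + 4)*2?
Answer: -5405/45676 ≈ -0.11833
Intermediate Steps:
a = 8 (a = 4*2 = 8)
f(j) = 8
F(h, X) = -146 - 99*h
(S(-210) + F(51, f((-7 - 1)/(1 + 0))))/(23470 + 22206) = (-210 + (-146 - 99*51))/(23470 + 22206) = (-210 + (-146 - 5049))/45676 = (-210 - 5195)*(1/45676) = -5405*1/45676 = -5405/45676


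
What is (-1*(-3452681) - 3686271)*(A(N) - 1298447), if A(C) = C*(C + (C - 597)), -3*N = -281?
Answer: 2810408185480/9 ≈ 3.1227e+11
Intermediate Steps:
N = 281/3 (N = -1/3*(-281) = 281/3 ≈ 93.667)
A(C) = C*(-597 + 2*C) (A(C) = C*(C + (-597 + C)) = C*(-597 + 2*C))
(-1*(-3452681) - 3686271)*(A(N) - 1298447) = (-1*(-3452681) - 3686271)*(281*(-597 + 2*(281/3))/3 - 1298447) = (3452681 - 3686271)*(281*(-597 + 562/3)/3 - 1298447) = -233590*((281/3)*(-1229/3) - 1298447) = -233590*(-345349/9 - 1298447) = -233590*(-12031372/9) = 2810408185480/9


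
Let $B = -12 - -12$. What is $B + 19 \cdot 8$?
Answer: $152$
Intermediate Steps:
$B = 0$ ($B = -12 + 12 = 0$)
$B + 19 \cdot 8 = 0 + 19 \cdot 8 = 0 + 152 = 152$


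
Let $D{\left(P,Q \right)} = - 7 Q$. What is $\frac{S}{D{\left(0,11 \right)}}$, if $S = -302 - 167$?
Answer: $\frac{67}{11} \approx 6.0909$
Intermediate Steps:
$S = -469$
$\frac{S}{D{\left(0,11 \right)}} = - \frac{469}{\left(-7\right) 11} = - \frac{469}{-77} = \left(-469\right) \left(- \frac{1}{77}\right) = \frac{67}{11}$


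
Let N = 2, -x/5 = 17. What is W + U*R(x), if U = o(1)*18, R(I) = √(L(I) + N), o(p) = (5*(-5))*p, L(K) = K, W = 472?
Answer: 472 - 450*I*√83 ≈ 472.0 - 4099.7*I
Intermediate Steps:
x = -85 (x = -5*17 = -85)
o(p) = -25*p
R(I) = √(2 + I) (R(I) = √(I + 2) = √(2 + I))
U = -450 (U = -25*1*18 = -25*18 = -450)
W + U*R(x) = 472 - 450*√(2 - 85) = 472 - 450*I*√83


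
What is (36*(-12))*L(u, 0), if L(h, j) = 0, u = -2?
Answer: 0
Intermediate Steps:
(36*(-12))*L(u, 0) = (36*(-12))*0 = -432*0 = 0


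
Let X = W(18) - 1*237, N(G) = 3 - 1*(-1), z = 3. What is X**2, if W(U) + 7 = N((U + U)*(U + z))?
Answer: 57600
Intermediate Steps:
N(G) = 4 (N(G) = 3 + 1 = 4)
W(U) = -3 (W(U) = -7 + 4 = -3)
X = -240 (X = -3 - 1*237 = -3 - 237 = -240)
X**2 = (-240)**2 = 57600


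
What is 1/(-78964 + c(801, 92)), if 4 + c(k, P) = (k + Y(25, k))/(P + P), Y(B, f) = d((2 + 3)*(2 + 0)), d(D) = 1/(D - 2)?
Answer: -1472/116234487 ≈ -1.2664e-5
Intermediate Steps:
d(D) = 1/(-2 + D)
Y(B, f) = ⅛ (Y(B, f) = 1/(-2 + (2 + 3)*(2 + 0)) = 1/(-2 + 5*2) = 1/(-2 + 10) = 1/8 = ⅛)
c(k, P) = -4 + (⅛ + k)/(2*P) (c(k, P) = -4 + (k + ⅛)/(P + P) = -4 + (⅛ + k)/((2*P)) = -4 + (⅛ + k)*(1/(2*P)) = -4 + (⅛ + k)/(2*P))
1/(-78964 + c(801, 92)) = 1/(-78964 + (1/16)*(1 - 64*92 + 8*801)/92) = 1/(-78964 + (1/16)*(1/92)*(1 - 5888 + 6408)) = 1/(-78964 + (1/16)*(1/92)*521) = 1/(-78964 + 521/1472) = 1/(-116234487/1472) = -1472/116234487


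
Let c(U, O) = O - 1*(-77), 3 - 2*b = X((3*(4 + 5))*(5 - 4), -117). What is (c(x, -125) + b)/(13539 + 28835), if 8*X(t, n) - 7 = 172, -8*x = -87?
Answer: -923/677984 ≈ -0.0013614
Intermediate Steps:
x = 87/8 (x = -1/8*(-87) = 87/8 ≈ 10.875)
X(t, n) = 179/8 (X(t, n) = 7/8 + (1/8)*172 = 7/8 + 43/2 = 179/8)
b = -155/16 (b = 3/2 - 1/2*179/8 = 3/2 - 179/16 = -155/16 ≈ -9.6875)
c(U, O) = 77 + O (c(U, O) = O + 77 = 77 + O)
(c(x, -125) + b)/(13539 + 28835) = ((77 - 125) - 155/16)/(13539 + 28835) = (-48 - 155/16)/42374 = -923/16*1/42374 = -923/677984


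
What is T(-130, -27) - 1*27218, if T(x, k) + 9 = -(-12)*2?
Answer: -27203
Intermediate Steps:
T(x, k) = 15 (T(x, k) = -9 - (-12)*2 = -9 - 4*(-6) = -9 + 24 = 15)
T(-130, -27) - 1*27218 = 15 - 1*27218 = 15 - 27218 = -27203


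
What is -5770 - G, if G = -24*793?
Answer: 13262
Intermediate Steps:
G = -19032
-5770 - G = -5770 - 1*(-19032) = -5770 + 19032 = 13262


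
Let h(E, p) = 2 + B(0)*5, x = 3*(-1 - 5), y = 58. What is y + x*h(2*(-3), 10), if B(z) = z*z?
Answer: 22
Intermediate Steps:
B(z) = z²
x = -18 (x = 3*(-6) = -18)
h(E, p) = 2 (h(E, p) = 2 + 0²*5 = 2 + 0*5 = 2 + 0 = 2)
y + x*h(2*(-3), 10) = 58 - 18*2 = 58 - 36 = 22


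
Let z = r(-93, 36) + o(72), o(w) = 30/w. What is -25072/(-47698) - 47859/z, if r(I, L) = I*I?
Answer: -12395522444/2475359257 ≈ -5.0076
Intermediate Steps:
r(I, L) = I**2
z = 103793/12 (z = (-93)**2 + 30/72 = 8649 + 30*(1/72) = 8649 + 5/12 = 103793/12 ≈ 8649.4)
-25072/(-47698) - 47859/z = -25072/(-47698) - 47859/103793/12 = -25072*(-1/47698) - 47859*12/103793 = 12536/23849 - 574308/103793 = -12395522444/2475359257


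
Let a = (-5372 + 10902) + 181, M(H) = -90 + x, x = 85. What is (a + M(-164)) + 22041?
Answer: 27747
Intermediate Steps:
M(H) = -5 (M(H) = -90 + 85 = -5)
a = 5711 (a = 5530 + 181 = 5711)
(a + M(-164)) + 22041 = (5711 - 5) + 22041 = 5706 + 22041 = 27747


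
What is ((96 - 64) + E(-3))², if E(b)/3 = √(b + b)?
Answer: 970 + 192*I*√6 ≈ 970.0 + 470.3*I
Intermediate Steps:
E(b) = 3*√2*√b (E(b) = 3*√(b + b) = 3*√(2*b) = 3*(√2*√b) = 3*√2*√b)
((96 - 64) + E(-3))² = ((96 - 64) + 3*√2*√(-3))² = (32 + 3*√2*(I*√3))² = (32 + 3*I*√6)²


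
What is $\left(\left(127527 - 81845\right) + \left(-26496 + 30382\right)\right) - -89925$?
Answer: $139493$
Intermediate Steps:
$\left(\left(127527 - 81845\right) + \left(-26496 + 30382\right)\right) - -89925 = \left(45682 + 3886\right) + 89925 = 49568 + 89925 = 139493$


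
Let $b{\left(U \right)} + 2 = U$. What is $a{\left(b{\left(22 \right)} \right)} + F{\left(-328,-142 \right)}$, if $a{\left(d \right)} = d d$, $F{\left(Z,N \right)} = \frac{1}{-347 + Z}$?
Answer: $\frac{269999}{675} \approx 400.0$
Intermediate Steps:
$b{\left(U \right)} = -2 + U$
$a{\left(d \right)} = d^{2}$
$a{\left(b{\left(22 \right)} \right)} + F{\left(-328,-142 \right)} = \left(-2 + 22\right)^{2} + \frac{1}{-347 - 328} = 20^{2} + \frac{1}{-675} = 400 - \frac{1}{675} = \frac{269999}{675}$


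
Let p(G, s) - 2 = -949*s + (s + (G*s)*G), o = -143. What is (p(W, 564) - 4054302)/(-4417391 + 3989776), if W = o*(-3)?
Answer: -99210152/427615 ≈ -232.01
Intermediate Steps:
W = 429 (W = -143*(-3) = 429)
p(G, s) = 2 - 948*s + s*G² (p(G, s) = 2 + (-949*s + (s + (G*s)*G)) = 2 + (-949*s + (s + s*G²)) = 2 + (-948*s + s*G²) = 2 - 948*s + s*G²)
(p(W, 564) - 4054302)/(-4417391 + 3989776) = ((2 - 948*564 + 564*429²) - 4054302)/(-4417391 + 3989776) = ((2 - 534672 + 564*184041) - 4054302)/(-427615) = ((2 - 534672 + 103799124) - 4054302)*(-1/427615) = (103264454 - 4054302)*(-1/427615) = 99210152*(-1/427615) = -99210152/427615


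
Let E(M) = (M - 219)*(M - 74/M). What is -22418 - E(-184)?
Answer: -8869529/92 ≈ -96408.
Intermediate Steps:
E(M) = (-219 + M)*(M - 74/M)
-22418 - E(-184) = -22418 - (-74 + (-184)**2 - 219*(-184) + 16206/(-184)) = -22418 - (-74 + 33856 + 40296 + 16206*(-1/184)) = -22418 - (-74 + 33856 + 40296 - 8103/92) = -22418 - 1*6807073/92 = -22418 - 6807073/92 = -8869529/92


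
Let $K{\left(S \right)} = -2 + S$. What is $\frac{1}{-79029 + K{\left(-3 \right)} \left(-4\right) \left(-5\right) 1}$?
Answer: $- \frac{1}{79129} \approx -1.2638 \cdot 10^{-5}$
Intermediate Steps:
$\frac{1}{-79029 + K{\left(-3 \right)} \left(-4\right) \left(-5\right) 1} = \frac{1}{-79029 + \left(-2 - 3\right) \left(-4\right) \left(-5\right) 1} = \frac{1}{-79029 + \left(-5\right) \left(-4\right) \left(-5\right) 1} = \frac{1}{-79029 + 20 \left(-5\right) 1} = \frac{1}{-79029 - 100} = \frac{1}{-79129} = - \frac{1}{79129}$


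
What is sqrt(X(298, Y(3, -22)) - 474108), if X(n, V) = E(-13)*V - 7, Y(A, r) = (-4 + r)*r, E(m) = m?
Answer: I*sqrt(481551) ≈ 693.94*I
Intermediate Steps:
Y(A, r) = r*(-4 + r)
X(n, V) = -7 - 13*V (X(n, V) = -13*V - 7 = -7 - 13*V)
sqrt(X(298, Y(3, -22)) - 474108) = sqrt((-7 - (-286)*(-4 - 22)) - 474108) = sqrt((-7 - (-286)*(-26)) - 474108) = sqrt((-7 - 13*572) - 474108) = sqrt((-7 - 7436) - 474108) = sqrt(-7443 - 474108) = sqrt(-481551) = I*sqrt(481551)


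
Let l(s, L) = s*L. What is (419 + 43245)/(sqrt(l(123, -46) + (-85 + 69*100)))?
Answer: 43664*sqrt(1157)/1157 ≈ 1283.7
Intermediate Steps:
l(s, L) = L*s
(419 + 43245)/(sqrt(l(123, -46) + (-85 + 69*100))) = (419 + 43245)/(sqrt(-46*123 + (-85 + 69*100))) = 43664/(sqrt(-5658 + (-85 + 6900))) = 43664/(sqrt(-5658 + 6815)) = 43664/(sqrt(1157)) = 43664*(sqrt(1157)/1157) = 43664*sqrt(1157)/1157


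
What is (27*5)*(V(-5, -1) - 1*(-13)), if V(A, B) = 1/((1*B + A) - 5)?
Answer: 19170/11 ≈ 1742.7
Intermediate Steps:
V(A, B) = 1/(-5 + A + B) (V(A, B) = 1/((B + A) - 5) = 1/((A + B) - 5) = 1/(-5 + A + B))
(27*5)*(V(-5, -1) - 1*(-13)) = (27*5)*(1/(-5 - 5 - 1) - 1*(-13)) = 135*(1/(-11) + 13) = 135*(-1/11 + 13) = 135*(142/11) = 19170/11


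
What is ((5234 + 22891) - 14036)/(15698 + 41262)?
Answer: 14089/56960 ≈ 0.24735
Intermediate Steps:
((5234 + 22891) - 14036)/(15698 + 41262) = (28125 - 14036)/56960 = 14089*(1/56960) = 14089/56960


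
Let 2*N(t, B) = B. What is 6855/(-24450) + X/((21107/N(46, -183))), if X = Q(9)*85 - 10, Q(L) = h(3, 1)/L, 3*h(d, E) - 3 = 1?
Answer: -90293141/309639690 ≈ -0.29161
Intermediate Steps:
h(d, E) = 4/3 (h(d, E) = 1 + (1/3)*1 = 1 + 1/3 = 4/3)
N(t, B) = B/2
Q(L) = 4/(3*L)
X = 70/27 (X = ((4/3)/9)*85 - 10 = ((4/3)*(1/9))*85 - 10 = (4/27)*85 - 10 = 340/27 - 10 = 70/27 ≈ 2.5926)
6855/(-24450) + X/((21107/N(46, -183))) = 6855/(-24450) + 70/(27*((21107/(((1/2)*(-183)))))) = 6855*(-1/24450) + 70/(27*((21107/(-183/2)))) = -457/1630 + 70/(27*((21107*(-2/183)))) = -457/1630 + 70/(27*(-42214/183)) = -457/1630 + (70/27)*(-183/42214) = -457/1630 - 2135/189963 = -90293141/309639690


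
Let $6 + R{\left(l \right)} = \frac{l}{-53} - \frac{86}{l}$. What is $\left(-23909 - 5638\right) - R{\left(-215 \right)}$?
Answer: $- \frac{7829546}{265} \approx -29545.0$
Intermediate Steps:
$R{\left(l \right)} = -6 - \frac{86}{l} - \frac{l}{53}$ ($R{\left(l \right)} = -6 + \left(\frac{l}{-53} - \frac{86}{l}\right) = -6 + \left(l \left(- \frac{1}{53}\right) - \frac{86}{l}\right) = -6 - \left(\frac{86}{l} + \frac{l}{53}\right) = -6 - \frac{86}{l} - \frac{l}{53}$)
$\left(-23909 - 5638\right) - R{\left(-215 \right)} = \left(-23909 - 5638\right) - \left(-6 - \frac{86}{-215} - - \frac{215}{53}\right) = \left(-23909 - 5638\right) - \left(-6 - - \frac{2}{5} + \frac{215}{53}\right) = -29547 - \left(-6 + \frac{2}{5} + \frac{215}{53}\right) = -29547 - - \frac{409}{265} = -29547 + \frac{409}{265} = - \frac{7829546}{265}$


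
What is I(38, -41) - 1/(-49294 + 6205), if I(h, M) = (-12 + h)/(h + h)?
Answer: 560195/1637382 ≈ 0.34213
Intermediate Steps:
I(h, M) = (-12 + h)/(2*h) (I(h, M) = (-12 + h)/((2*h)) = (-12 + h)*(1/(2*h)) = (-12 + h)/(2*h))
I(38, -41) - 1/(-49294 + 6205) = (½)*(-12 + 38)/38 - 1/(-49294 + 6205) = (½)*(1/38)*26 - 1/(-43089) = 13/38 - 1*(-1/43089) = 13/38 + 1/43089 = 560195/1637382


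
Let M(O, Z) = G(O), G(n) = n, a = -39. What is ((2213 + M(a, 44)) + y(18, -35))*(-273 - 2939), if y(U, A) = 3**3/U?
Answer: -6987706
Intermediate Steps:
M(O, Z) = O
y(U, A) = 27/U
((2213 + M(a, 44)) + y(18, -35))*(-273 - 2939) = ((2213 - 39) + 27/18)*(-273 - 2939) = (2174 + 27*(1/18))*(-3212) = (2174 + 3/2)*(-3212) = (4351/2)*(-3212) = -6987706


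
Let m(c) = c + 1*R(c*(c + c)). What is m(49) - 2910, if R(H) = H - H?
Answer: -2861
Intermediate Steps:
R(H) = 0
m(c) = c (m(c) = c + 1*0 = c + 0 = c)
m(49) - 2910 = 49 - 2910 = -2861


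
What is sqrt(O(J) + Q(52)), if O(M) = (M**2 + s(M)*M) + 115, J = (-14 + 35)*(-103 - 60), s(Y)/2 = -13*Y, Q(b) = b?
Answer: I*sqrt(292923058) ≈ 17115.0*I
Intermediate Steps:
s(Y) = -26*Y (s(Y) = 2*(-13*Y) = -26*Y)
J = -3423 (J = 21*(-163) = -3423)
O(M) = 115 - 25*M**2 (O(M) = (M**2 + (-26*M)*M) + 115 = (M**2 - 26*M**2) + 115 = -25*M**2 + 115 = 115 - 25*M**2)
sqrt(O(J) + Q(52)) = sqrt((115 - 25*(-3423)**2) + 52) = sqrt((115 - 25*11716929) + 52) = sqrt((115 - 292923225) + 52) = sqrt(-292923110 + 52) = sqrt(-292923058) = I*sqrt(292923058)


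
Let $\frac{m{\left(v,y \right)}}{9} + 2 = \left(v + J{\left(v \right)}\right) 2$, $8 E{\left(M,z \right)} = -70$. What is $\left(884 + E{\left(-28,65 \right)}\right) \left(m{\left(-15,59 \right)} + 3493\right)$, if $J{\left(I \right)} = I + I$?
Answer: $\frac{9330165}{4} \approx 2.3325 \cdot 10^{6}$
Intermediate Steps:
$J{\left(I \right)} = 2 I$
$E{\left(M,z \right)} = - \frac{35}{4}$ ($E{\left(M,z \right)} = \frac{1}{8} \left(-70\right) = - \frac{35}{4}$)
$m{\left(v,y \right)} = -18 + 54 v$ ($m{\left(v,y \right)} = -18 + 9 \left(v + 2 v\right) 2 = -18 + 9 \cdot 3 v 2 = -18 + 9 \cdot 6 v = -18 + 54 v$)
$\left(884 + E{\left(-28,65 \right)}\right) \left(m{\left(-15,59 \right)} + 3493\right) = \left(884 - \frac{35}{4}\right) \left(\left(-18 + 54 \left(-15\right)\right) + 3493\right) = \frac{3501 \left(\left(-18 - 810\right) + 3493\right)}{4} = \frac{3501 \left(-828 + 3493\right)}{4} = \frac{3501}{4} \cdot 2665 = \frac{9330165}{4}$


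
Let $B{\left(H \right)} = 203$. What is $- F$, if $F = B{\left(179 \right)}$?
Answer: $-203$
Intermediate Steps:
$F = 203$
$- F = \left(-1\right) 203 = -203$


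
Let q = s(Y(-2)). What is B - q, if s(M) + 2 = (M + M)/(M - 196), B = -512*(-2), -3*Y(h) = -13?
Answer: 589976/575 ≈ 1026.0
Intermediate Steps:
Y(h) = 13/3 (Y(h) = -⅓*(-13) = 13/3)
B = 1024
s(M) = -2 + 2*M/(-196 + M) (s(M) = -2 + (M + M)/(M - 196) = -2 + (2*M)/(-196 + M) = -2 + 2*M/(-196 + M))
q = -1176/575 (q = 392/(-196 + 13/3) = 392/(-575/3) = 392*(-3/575) = -1176/575 ≈ -2.0452)
B - q = 1024 - 1*(-1176/575) = 1024 + 1176/575 = 589976/575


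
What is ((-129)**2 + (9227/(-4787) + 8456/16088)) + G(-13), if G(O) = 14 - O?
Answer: 160443623238/9626657 ≈ 16667.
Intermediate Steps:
((-129)**2 + (9227/(-4787) + 8456/16088)) + G(-13) = ((-129)**2 + (9227/(-4787) + 8456/16088)) + (14 - 1*(-13)) = (16641 + (9227*(-1/4787) + 8456*(1/16088))) + (14 + 13) = (16641 + (-9227/4787 + 1057/2011)) + 27 = (16641 - 13495638/9626657) + 27 = 160183703499/9626657 + 27 = 160443623238/9626657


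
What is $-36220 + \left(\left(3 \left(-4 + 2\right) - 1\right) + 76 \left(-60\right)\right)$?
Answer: $-40787$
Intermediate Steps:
$-36220 + \left(\left(3 \left(-4 + 2\right) - 1\right) + 76 \left(-60\right)\right) = -36220 + \left(\left(3 \left(-2\right) - 1\right) - 4560\right) = -36220 - 4567 = -40787$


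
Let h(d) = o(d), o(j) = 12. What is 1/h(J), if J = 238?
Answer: 1/12 ≈ 0.083333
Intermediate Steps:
h(d) = 12
1/h(J) = 1/12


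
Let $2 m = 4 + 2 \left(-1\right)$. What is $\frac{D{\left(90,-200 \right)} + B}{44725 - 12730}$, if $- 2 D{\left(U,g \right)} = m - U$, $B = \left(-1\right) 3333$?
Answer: $- \frac{6577}{63990} \approx -0.10278$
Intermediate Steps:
$B = -3333$
$m = 1$ ($m = \frac{4 + 2 \left(-1\right)}{2} = \frac{4 - 2}{2} = \frac{1}{2} \cdot 2 = 1$)
$D{\left(U,g \right)} = - \frac{1}{2} + \frac{U}{2}$ ($D{\left(U,g \right)} = - \frac{1 - U}{2} = - \frac{1}{2} + \frac{U}{2}$)
$\frac{D{\left(90,-200 \right)} + B}{44725 - 12730} = \frac{\left(- \frac{1}{2} + \frac{1}{2} \cdot 90\right) - 3333}{44725 - 12730} = \frac{\left(- \frac{1}{2} + 45\right) - 3333}{31995} = \left(\frac{89}{2} - 3333\right) \frac{1}{31995} = \left(- \frac{6577}{2}\right) \frac{1}{31995} = - \frac{6577}{63990}$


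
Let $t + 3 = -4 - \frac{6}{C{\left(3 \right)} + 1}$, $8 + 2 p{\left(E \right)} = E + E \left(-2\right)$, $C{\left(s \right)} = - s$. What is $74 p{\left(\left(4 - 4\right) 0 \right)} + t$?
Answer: $-300$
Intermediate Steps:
$p{\left(E \right)} = -4 - \frac{E}{2}$ ($p{\left(E \right)} = -4 + \frac{E + E \left(-2\right)}{2} = -4 + \frac{E - 2 E}{2} = -4 + \frac{\left(-1\right) E}{2} = -4 - \frac{E}{2}$)
$t = -4$ ($t = -3 - \left(4 + \frac{6}{\left(-1\right) 3 + 1}\right) = -3 - \left(4 + \frac{6}{-3 + 1}\right) = -3 - \left(4 + \frac{6}{-2}\right) = -3 - 1 = -4$)
$74 p{\left(\left(4 - 4\right) 0 \right)} + t = 74 \left(-4 - \frac{\left(4 - 4\right) 0}{2}\right) - 4 = 74 \left(-4 - \frac{0 \cdot 0}{2}\right) - 4 = 74 \left(-4 - 0\right) - 4 = 74 \left(-4 + 0\right) - 4 = 74 \left(-4\right) - 4 = -296 - 4 = -300$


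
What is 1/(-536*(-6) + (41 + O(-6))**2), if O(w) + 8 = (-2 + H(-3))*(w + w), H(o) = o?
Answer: 1/11865 ≈ 8.4282e-5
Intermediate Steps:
O(w) = -8 - 10*w (O(w) = -8 + (-2 - 3)*(w + w) = -8 - 10*w)
1/(-536*(-6) + (41 + O(-6))**2) = 1/(-536*(-6) + (41 + (-8 - 10*(-6)))**2) = 1/(3216 + (41 + (-8 + 60))**2) = 1/(3216 + (41 + 52)**2) = 1/(3216 + 93**2) = 1/(3216 + 8649) = 1/11865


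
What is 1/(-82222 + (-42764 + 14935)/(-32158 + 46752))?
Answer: -14594/1199975697 ≈ -1.2162e-5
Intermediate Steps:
1/(-82222 + (-42764 + 14935)/(-32158 + 46752)) = 1/(-82222 - 27829/14594) = 1/(-1199975697/14594) = -14594/1199975697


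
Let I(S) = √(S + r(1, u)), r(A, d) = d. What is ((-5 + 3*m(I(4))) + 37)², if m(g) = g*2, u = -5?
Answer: 988 + 384*I ≈ 988.0 + 384.0*I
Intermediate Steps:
I(S) = √(-5 + S) (I(S) = √(S - 5) = √(-5 + S))
m(g) = 2*g
((-5 + 3*m(I(4))) + 37)² = ((-5 + 3*(2*√(-5 + 4))) + 37)² = ((-5 + 3*(2*√(-1))) + 37)² = ((-5 + 3*(2*I)) + 37)² = ((-5 + 6*I) + 37)² = (32 + 6*I)²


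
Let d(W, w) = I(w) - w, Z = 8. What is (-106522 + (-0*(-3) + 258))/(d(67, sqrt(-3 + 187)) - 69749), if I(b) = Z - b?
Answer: 7410957624/4863806345 - 425056*sqrt(46)/4863806345 ≈ 1.5231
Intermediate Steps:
I(b) = 8 - b
d(W, w) = 8 - 2*w (d(W, w) = (8 - w) - w = 8 - 2*w)
(-106522 + (-0*(-3) + 258))/(d(67, sqrt(-3 + 187)) - 69749) = (-106522 + (-0*(-3) + 258))/((8 - 2*sqrt(-3 + 187)) - 69749) = (-106522 + (-231*0 + 258))/((8 - 4*sqrt(46)) - 69749) = (-106522 + (0 + 258))/((8 - 4*sqrt(46)) - 69749) = (-106522 + 258)/((8 - 4*sqrt(46)) - 69749) = -106264/(-69741 - 4*sqrt(46))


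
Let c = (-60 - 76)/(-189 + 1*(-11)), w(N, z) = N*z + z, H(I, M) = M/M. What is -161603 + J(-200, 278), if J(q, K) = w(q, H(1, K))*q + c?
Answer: -3045058/25 ≈ -1.2180e+5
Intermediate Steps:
H(I, M) = 1
w(N, z) = z + N*z
c = 17/25 (c = -136/(-189 - 11) = -136/(-200) = -136*(-1/200) = 17/25 ≈ 0.68000)
J(q, K) = 17/25 + q*(1 + q) (J(q, K) = (1*(1 + q))*q + 17/25 = (1 + q)*q + 17/25 = q*(1 + q) + 17/25 = 17/25 + q*(1 + q))
-161603 + J(-200, 278) = -161603 + (17/25 - 200 + (-200)²) = -161603 + (17/25 - 200 + 40000) = -161603 + 995017/25 = -3045058/25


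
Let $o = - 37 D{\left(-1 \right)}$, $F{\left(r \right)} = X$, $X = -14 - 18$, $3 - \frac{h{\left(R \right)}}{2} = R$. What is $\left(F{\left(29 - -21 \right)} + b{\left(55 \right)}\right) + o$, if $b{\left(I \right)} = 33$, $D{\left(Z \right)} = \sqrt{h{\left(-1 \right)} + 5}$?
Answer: $1 - 37 \sqrt{13} \approx -132.41$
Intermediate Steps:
$h{\left(R \right)} = 6 - 2 R$
$D{\left(Z \right)} = \sqrt{13}$ ($D{\left(Z \right)} = \sqrt{\left(6 - -2\right) + 5} = \sqrt{\left(6 + 2\right) + 5} = \sqrt{8 + 5} = \sqrt{13}$)
$X = -32$ ($X = -14 - 18 = -32$)
$F{\left(r \right)} = -32$
$o = - 37 \sqrt{13} \approx -133.41$
$\left(F{\left(29 - -21 \right)} + b{\left(55 \right)}\right) + o = \left(-32 + 33\right) - 37 \sqrt{13} = 1 - 37 \sqrt{13}$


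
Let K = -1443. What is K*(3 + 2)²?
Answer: -36075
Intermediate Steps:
K*(3 + 2)² = -1443*(3 + 2)² = -1443*5² = -1443*25 = -36075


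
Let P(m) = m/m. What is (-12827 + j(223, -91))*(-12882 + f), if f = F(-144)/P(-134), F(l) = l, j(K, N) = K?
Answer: 164179704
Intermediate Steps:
P(m) = 1
f = -144 (f = -144/1 = -144*1 = -144)
(-12827 + j(223, -91))*(-12882 + f) = (-12827 + 223)*(-12882 - 144) = -12604*(-13026) = 164179704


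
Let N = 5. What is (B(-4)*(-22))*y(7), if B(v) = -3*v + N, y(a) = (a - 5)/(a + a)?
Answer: -374/7 ≈ -53.429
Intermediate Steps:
y(a) = (-5 + a)/(2*a) (y(a) = (-5 + a)/((2*a)) = (-5 + a)*(1/(2*a)) = (-5 + a)/(2*a))
B(v) = 5 - 3*v (B(v) = -3*v + 5 = 5 - 3*v)
(B(-4)*(-22))*y(7) = ((5 - 3*(-4))*(-22))*((½)*(-5 + 7)/7) = ((5 + 12)*(-22))*((½)*(⅐)*2) = (17*(-22))*(⅐) = -374*⅐ = -374/7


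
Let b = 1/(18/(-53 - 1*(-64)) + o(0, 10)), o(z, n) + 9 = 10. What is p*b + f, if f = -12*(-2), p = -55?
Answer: 91/29 ≈ 3.1379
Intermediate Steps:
o(z, n) = 1 (o(z, n) = -9 + 10 = 1)
b = 11/29 (b = 1/(18/(-53 - 1*(-64)) + 1) = 1/(18/(-53 + 64) + 1) = 1/(18/11 + 1) = 1/(29/11) = 11/29 ≈ 0.37931)
f = 24
p*b + f = -55*11/29 + 24 = -605/29 + 24 = 91/29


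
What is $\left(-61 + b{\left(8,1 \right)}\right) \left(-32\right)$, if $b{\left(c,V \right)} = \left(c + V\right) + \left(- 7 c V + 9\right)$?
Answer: $3168$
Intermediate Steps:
$b{\left(c,V \right)} = 9 + V + c - 7 V c$ ($b{\left(c,V \right)} = \left(V + c\right) - \left(-9 + 7 V c\right) = 9 + V + c - 7 V c$)
$\left(-61 + b{\left(8,1 \right)}\right) \left(-32\right) = \left(-61 + \left(9 + 1 + 8 - 7 \cdot 8\right)\right) \left(-32\right) = \left(-61 + \left(9 + 1 + 8 - 56\right)\right) \left(-32\right) = \left(-61 - 38\right) \left(-32\right) = \left(-99\right) \left(-32\right) = 3168$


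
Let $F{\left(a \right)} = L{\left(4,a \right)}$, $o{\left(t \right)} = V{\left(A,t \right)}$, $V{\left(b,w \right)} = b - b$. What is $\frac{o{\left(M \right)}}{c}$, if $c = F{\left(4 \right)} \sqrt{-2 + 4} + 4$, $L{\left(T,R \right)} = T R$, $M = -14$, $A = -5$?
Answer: $0$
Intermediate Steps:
$V{\left(b,w \right)} = 0$
$o{\left(t \right)} = 0$
$L{\left(T,R \right)} = R T$
$F{\left(a \right)} = 4 a$ ($F{\left(a \right)} = a 4 = 4 a$)
$c = 4 + 16 \sqrt{2}$ ($c = 4 \cdot 4 \sqrt{-2 + 4} + 4 = 16 \sqrt{2} + 4 = 4 + 16 \sqrt{2} \approx 26.627$)
$\frac{o{\left(M \right)}}{c} = \frac{0}{4 + 16 \sqrt{2}} = 0$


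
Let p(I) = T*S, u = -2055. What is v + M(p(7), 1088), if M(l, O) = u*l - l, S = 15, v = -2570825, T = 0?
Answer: -2570825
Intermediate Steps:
p(I) = 0 (p(I) = 0*15 = 0)
M(l, O) = -2056*l (M(l, O) = -2055*l - l = -2056*l)
v + M(p(7), 1088) = -2570825 - 2056*0 = -2570825 + 0 = -2570825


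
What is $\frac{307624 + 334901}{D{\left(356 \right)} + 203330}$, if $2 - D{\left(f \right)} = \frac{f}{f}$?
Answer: $\frac{214175}{67777} \approx 3.16$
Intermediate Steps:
$D{\left(f \right)} = 1$ ($D{\left(f \right)} = 2 - \frac{f}{f} = 2 - 1 = 1$)
$\frac{307624 + 334901}{D{\left(356 \right)} + 203330} = \frac{307624 + 334901}{1 + 203330} = \frac{642525}{203331} = 642525 \cdot \frac{1}{203331} = \frac{214175}{67777}$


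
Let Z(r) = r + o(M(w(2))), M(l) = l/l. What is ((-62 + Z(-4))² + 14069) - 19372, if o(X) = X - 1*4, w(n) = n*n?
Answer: -542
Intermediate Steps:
w(n) = n²
M(l) = 1
o(X) = -4 + X (o(X) = X - 4 = -4 + X)
Z(r) = -3 + r (Z(r) = r + (-4 + 1) = r - 3 = -3 + r)
((-62 + Z(-4))² + 14069) - 19372 = ((-62 + (-3 - 4))² + 14069) - 19372 = ((-62 - 7)² + 14069) - 19372 = ((-69)² + 14069) - 19372 = (4761 + 14069) - 19372 = 18830 - 19372 = -542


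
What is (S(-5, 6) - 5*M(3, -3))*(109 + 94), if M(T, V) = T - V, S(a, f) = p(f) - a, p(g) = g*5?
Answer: 1015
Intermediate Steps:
p(g) = 5*g
S(a, f) = -a + 5*f (S(a, f) = 5*f - a = -a + 5*f)
(S(-5, 6) - 5*M(3, -3))*(109 + 94) = ((-1*(-5) + 5*6) - 5*(3 - 1*(-3)))*(109 + 94) = ((5 + 30) - 5*(3 + 3))*203 = (35 - 5*6)*203 = (35 - 30)*203 = 5*203 = 1015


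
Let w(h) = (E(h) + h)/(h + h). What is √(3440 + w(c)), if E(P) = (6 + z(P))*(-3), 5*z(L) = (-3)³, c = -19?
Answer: 2*√7762735/95 ≈ 58.656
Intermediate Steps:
z(L) = -27/5 (z(L) = (⅕)*(-3)³ = (⅕)*(-27) = -27/5)
E(P) = -9/5 (E(P) = (6 - 27/5)*(-3) = (⅗)*(-3) = -9/5)
w(h) = (-9/5 + h)/(2*h) (w(h) = (-9/5 + h)/(h + h) = (-9/5 + h)/((2*h)) = (-9/5 + h)*(1/(2*h)) = (-9/5 + h)/(2*h))
√(3440 + w(c)) = √(3440 + (⅒)*(-9 + 5*(-19))/(-19)) = √(3440 + (⅒)*(-1/19)*(-9 - 95)) = √(3440 + (⅒)*(-1/19)*(-104)) = √(3440 + 52/95) = √(326852/95) = 2*√7762735/95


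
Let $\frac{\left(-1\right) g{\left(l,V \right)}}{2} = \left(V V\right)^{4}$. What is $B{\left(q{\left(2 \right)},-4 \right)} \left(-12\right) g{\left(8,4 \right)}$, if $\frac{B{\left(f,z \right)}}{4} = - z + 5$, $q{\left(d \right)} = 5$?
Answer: $56623104$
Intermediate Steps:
$B{\left(f,z \right)} = 20 - 4 z$ ($B{\left(f,z \right)} = 4 \left(- z + 5\right) = 4 \left(5 - z\right) = 20 - 4 z$)
$g{\left(l,V \right)} = - 2 V^{8}$ ($g{\left(l,V \right)} = - 2 \left(V V\right)^{4} = - 2 \left(V^{2}\right)^{4} = - 2 V^{8}$)
$B{\left(q{\left(2 \right)},-4 \right)} \left(-12\right) g{\left(8,4 \right)} = \left(20 - -16\right) \left(-12\right) \left(- 2 \cdot 4^{8}\right) = \left(20 + 16\right) \left(-12\right) \left(\left(-2\right) 65536\right) = 36 \left(-12\right) \left(-131072\right) = \left(-432\right) \left(-131072\right) = 56623104$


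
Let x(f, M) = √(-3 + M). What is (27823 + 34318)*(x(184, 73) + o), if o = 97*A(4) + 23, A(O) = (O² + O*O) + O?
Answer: 218425615 + 62141*√70 ≈ 2.1895e+8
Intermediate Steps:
A(O) = O + 2*O² (A(O) = (O² + O²) + O = 2*O² + O = O + 2*O²)
o = 3515 (o = 97*(4*(1 + 2*4)) + 23 = 97*(4*(1 + 8)) + 23 = 97*(4*9) + 23 = 97*36 + 23 = 3492 + 23 = 3515)
(27823 + 34318)*(x(184, 73) + o) = (27823 + 34318)*(√(-3 + 73) + 3515) = 62141*(√70 + 3515) = 62141*(3515 + √70) = 218425615 + 62141*√70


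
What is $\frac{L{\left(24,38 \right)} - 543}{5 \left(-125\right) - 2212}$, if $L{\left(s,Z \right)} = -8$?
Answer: $\frac{551}{2837} \approx 0.19422$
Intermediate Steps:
$\frac{L{\left(24,38 \right)} - 543}{5 \left(-125\right) - 2212} = \frac{-8 - 543}{5 \left(-125\right) - 2212} = - \frac{551}{-625 - 2212} = - \frac{551}{-2837} = \left(-551\right) \left(- \frac{1}{2837}\right) = \frac{551}{2837}$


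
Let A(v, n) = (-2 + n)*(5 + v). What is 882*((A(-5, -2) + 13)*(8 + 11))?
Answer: 217854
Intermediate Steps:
882*((A(-5, -2) + 13)*(8 + 11)) = 882*(((-10 - 2*(-5) + 5*(-2) - 2*(-5)) + 13)*(8 + 11)) = 882*(((-10 + 10 - 10 + 10) + 13)*19) = 882*((0 + 13)*19) = 882*(13*19) = 882*247 = 217854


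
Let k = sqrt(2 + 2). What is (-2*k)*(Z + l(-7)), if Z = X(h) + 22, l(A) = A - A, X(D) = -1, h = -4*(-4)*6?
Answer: -84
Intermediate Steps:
h = 96 (h = 16*6 = 96)
k = 2 (k = sqrt(4) = 2)
l(A) = 0
Z = 21 (Z = -1 + 22 = 21)
(-2*k)*(Z + l(-7)) = (-2*2)*(21 + 0) = -4*21 = -84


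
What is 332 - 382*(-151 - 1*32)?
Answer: 70238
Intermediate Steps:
332 - 382*(-151 - 1*32) = 332 - 382*(-151 - 32) = 332 - 382*(-183) = 332 + 69906 = 70238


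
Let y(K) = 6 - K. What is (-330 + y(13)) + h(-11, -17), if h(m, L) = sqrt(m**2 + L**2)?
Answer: -337 + sqrt(410) ≈ -316.75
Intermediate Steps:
h(m, L) = sqrt(L**2 + m**2)
(-330 + y(13)) + h(-11, -17) = (-330 + (6 - 1*13)) + sqrt((-17)**2 + (-11)**2) = (-330 + (6 - 13)) + sqrt(289 + 121) = (-330 - 7) + sqrt(410) = -337 + sqrt(410)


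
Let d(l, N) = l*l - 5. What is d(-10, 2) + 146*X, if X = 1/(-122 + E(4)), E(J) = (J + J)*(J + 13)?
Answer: 738/7 ≈ 105.43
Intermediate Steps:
E(J) = 2*J*(13 + J) (E(J) = (2*J)*(13 + J) = 2*J*(13 + J))
d(l, N) = -5 + l² (d(l, N) = l² - 5 = -5 + l²)
X = 1/14 (X = 1/(-122 + 2*4*(13 + 4)) = 1/(-122 + 2*4*17) = 1/(-122 + 136) = 1/14 ≈ 0.071429)
d(-10, 2) + 146*X = (-5 + (-10)²) + 146*(1/14) = (-5 + 100) + 73/7 = 95 + 73/7 = 738/7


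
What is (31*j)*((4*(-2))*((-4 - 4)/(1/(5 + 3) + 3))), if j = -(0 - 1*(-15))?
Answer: -47616/5 ≈ -9523.2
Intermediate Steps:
j = -15 (j = -(0 + 15) = -1*15 = -15)
(31*j)*((4*(-2))*((-4 - 4)/(1/(5 + 3) + 3))) = (31*(-15))*((4*(-2))*((-4 - 4)/(1/(5 + 3) + 3))) = -(-3720)*(-8/(1/8 + 3)) = -(-3720)*(-8/25/8) = -(-3720)*(-8*8/25) = -(-3720)*(-64)/25 = -465*512/25 = -47616/5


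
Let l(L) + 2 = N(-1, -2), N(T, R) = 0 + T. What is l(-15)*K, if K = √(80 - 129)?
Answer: -21*I ≈ -21.0*I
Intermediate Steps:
N(T, R) = T
l(L) = -3 (l(L) = -2 - 1 = -3)
K = 7*I (K = √(-49) = 7*I ≈ 7.0*I)
l(-15)*K = -21*I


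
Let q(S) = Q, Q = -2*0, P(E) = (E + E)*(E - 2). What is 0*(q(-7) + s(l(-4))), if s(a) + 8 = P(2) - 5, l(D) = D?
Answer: 0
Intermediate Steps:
P(E) = 2*E*(-2 + E) (P(E) = (2*E)*(-2 + E) = 2*E*(-2 + E))
Q = 0
q(S) = 0
s(a) = -13 (s(a) = -8 + (2*2*(-2 + 2) - 5) = -8 + (2*2*0 - 5) = -8 + (0 - 5) = -8 - 5 = -13)
0*(q(-7) + s(l(-4))) = 0*(0 - 13) = 0*(-13) = 0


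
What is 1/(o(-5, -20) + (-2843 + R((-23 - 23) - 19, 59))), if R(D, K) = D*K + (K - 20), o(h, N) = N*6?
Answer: -1/6759 ≈ -0.00014795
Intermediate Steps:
o(h, N) = 6*N
R(D, K) = -20 + K + D*K (R(D, K) = D*K + (-20 + K) = -20 + K + D*K)
1/(o(-5, -20) + (-2843 + R((-23 - 23) - 19, 59))) = 1/(6*(-20) + (-2843 + (-20 + 59 + ((-23 - 23) - 19)*59))) = 1/(-120 + (-2843 + (-20 + 59 + (-46 - 19)*59))) = 1/(-120 + (-2843 + (-20 + 59 - 65*59))) = 1/(-120 + (-2843 + (-20 + 59 - 3835))) = 1/(-120 + (-2843 - 3796)) = 1/(-120 - 6639) = 1/(-6759) = -1/6759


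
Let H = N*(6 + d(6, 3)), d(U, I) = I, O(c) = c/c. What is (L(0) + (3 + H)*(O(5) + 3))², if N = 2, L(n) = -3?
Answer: 6561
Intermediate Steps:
O(c) = 1
H = 18 (H = 2*(6 + 3) = 2*9 = 18)
(L(0) + (3 + H)*(O(5) + 3))² = (-3 + (3 + 18)*(1 + 3))² = (-3 + 21*4)² = (-3 + 84)² = 81² = 6561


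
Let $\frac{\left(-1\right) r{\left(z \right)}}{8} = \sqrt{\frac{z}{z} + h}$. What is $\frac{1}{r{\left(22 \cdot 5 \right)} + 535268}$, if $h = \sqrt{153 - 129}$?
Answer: $\frac{1}{535268 - 8 \sqrt{1 + 2 \sqrt{6}}} \approx 1.8683 \cdot 10^{-6}$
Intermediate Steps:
$h = 2 \sqrt{6}$ ($h = \sqrt{24} = 2 \sqrt{6} \approx 4.899$)
$r{\left(z \right)} = - 8 \sqrt{1 + 2 \sqrt{6}}$ ($r{\left(z \right)} = - 8 \sqrt{\frac{z}{z} + 2 \sqrt{6}} = - 8 \sqrt{1 + 2 \sqrt{6}}$)
$\frac{1}{r{\left(22 \cdot 5 \right)} + 535268} = \frac{1}{- 8 \sqrt{1 + 2 \sqrt{6}} + 535268} = \frac{1}{535268 - 8 \sqrt{1 + 2 \sqrt{6}}}$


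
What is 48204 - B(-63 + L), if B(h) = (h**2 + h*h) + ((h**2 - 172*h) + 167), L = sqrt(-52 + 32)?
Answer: 25354 + 1100*I*sqrt(5) ≈ 25354.0 + 2459.7*I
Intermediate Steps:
L = 2*I*sqrt(5) (L = sqrt(-20) = 2*I*sqrt(5) ≈ 4.4721*I)
B(h) = 167 - 172*h + 3*h**2 (B(h) = (h**2 + h**2) + (167 + h**2 - 172*h) = 2*h**2 + (167 + h**2 - 172*h) = 167 - 172*h + 3*h**2)
48204 - B(-63 + L) = 48204 - (167 - 172*(-63 + 2*I*sqrt(5)) + 3*(-63 + 2*I*sqrt(5))**2) = 48204 - (167 + (10836 - 344*I*sqrt(5)) + 3*(-63 + 2*I*sqrt(5))**2) = 48204 - (11003 + 3*(-63 + 2*I*sqrt(5))**2 - 344*I*sqrt(5)) = 48204 + (-11003 - 3*(-63 + 2*I*sqrt(5))**2 + 344*I*sqrt(5)) = 37201 - 3*(-63 + 2*I*sqrt(5))**2 + 344*I*sqrt(5)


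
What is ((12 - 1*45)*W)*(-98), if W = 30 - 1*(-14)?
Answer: 142296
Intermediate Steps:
W = 44 (W = 30 + 14 = 44)
((12 - 1*45)*W)*(-98) = ((12 - 1*45)*44)*(-98) = ((12 - 45)*44)*(-98) = -33*44*(-98) = -1452*(-98) = 142296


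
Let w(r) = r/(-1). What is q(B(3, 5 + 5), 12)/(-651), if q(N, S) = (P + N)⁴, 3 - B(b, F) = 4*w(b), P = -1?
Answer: -5488/93 ≈ -59.011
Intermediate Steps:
w(r) = -r (w(r) = r*(-1) = -r)
B(b, F) = 3 + 4*b (B(b, F) = 3 - 4*(-b) = 3 - (-4)*b = 3 + 4*b)
q(N, S) = (-1 + N)⁴
q(B(3, 5 + 5), 12)/(-651) = (-1 + (3 + 4*3))⁴/(-651) = (-1 + (3 + 12))⁴*(-1/651) = (-1 + 15)⁴*(-1/651) = 14⁴*(-1/651) = 38416*(-1/651) = -5488/93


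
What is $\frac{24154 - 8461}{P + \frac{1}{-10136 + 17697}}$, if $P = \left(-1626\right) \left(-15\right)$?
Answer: $\frac{118654773}{184412791} \approx 0.64342$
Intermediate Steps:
$P = 24390$
$\frac{24154 - 8461}{P + \frac{1}{-10136 + 17697}} = \frac{24154 - 8461}{24390 + \frac{1}{-10136 + 17697}} = \frac{15693}{24390 + \frac{1}{7561}} = \frac{15693}{\frac{184412791}{7561}} = 15693 \cdot \frac{7561}{184412791} = \frac{118654773}{184412791}$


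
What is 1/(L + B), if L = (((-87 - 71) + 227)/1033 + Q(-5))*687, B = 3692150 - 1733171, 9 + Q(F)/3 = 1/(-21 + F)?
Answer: 26858/52115172405 ≈ 5.1536e-7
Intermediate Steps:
Q(F) = -27 + 3/(-21 + F)
B = 1958979
L = -499085577/26858 (L = (((-87 - 71) + 227)/1033 + 3*(190 - 9*(-5))/(-21 - 5))*687 = ((-158 + 227)*(1/1033) + 3*(190 + 45)/(-26))*687 = (69*(1/1033) + 3*(-1/26)*235)*687 = (69/1033 - 705/26)*687 = -726471/26858*687 = -499085577/26858 ≈ -18582.)
1/(L + B) = 1/(-499085577/26858 + 1958979) = 1/(52115172405/26858) = 26858/52115172405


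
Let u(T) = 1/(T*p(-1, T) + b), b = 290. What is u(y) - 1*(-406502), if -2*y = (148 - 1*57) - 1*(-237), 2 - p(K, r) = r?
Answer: 10948724867/26934 ≈ 4.0650e+5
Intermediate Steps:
p(K, r) = 2 - r
y = -164 (y = -((148 - 1*57) - 1*(-237))/2 = -((148 - 57) + 237)/2 = -(91 + 237)/2 = -½*328 = -164)
u(T) = 1/(290 + T*(2 - T)) (u(T) = 1/(T*(2 - T) + 290) = 1/(290 + T*(2 - T)))
u(y) - 1*(-406502) = -1/(-290 - 164*(-2 - 164)) - 1*(-406502) = -1/(-290 - 164*(-166)) + 406502 = -1/(-290 + 27224) + 406502 = -1/26934 + 406502 = 10948724867/26934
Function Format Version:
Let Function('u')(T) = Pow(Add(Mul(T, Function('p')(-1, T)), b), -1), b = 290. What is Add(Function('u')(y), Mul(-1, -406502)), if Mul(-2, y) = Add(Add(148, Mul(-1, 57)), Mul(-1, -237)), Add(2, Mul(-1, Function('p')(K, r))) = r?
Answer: Rational(10948724867, 26934) ≈ 4.0650e+5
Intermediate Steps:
Function('p')(K, r) = Add(2, Mul(-1, r))
y = -164 (y = Mul(Rational(-1, 2), Add(Add(148, Mul(-1, 57)), Mul(-1, -237))) = Mul(Rational(-1, 2), Add(Add(148, -57), 237)) = Mul(Rational(-1, 2), Add(91, 237)) = Mul(Rational(-1, 2), 328) = -164)
Function('u')(T) = Pow(Add(290, Mul(T, Add(2, Mul(-1, T)))), -1) (Function('u')(T) = Pow(Add(Mul(T, Add(2, Mul(-1, T))), 290), -1) = Pow(Add(290, Mul(T, Add(2, Mul(-1, T)))), -1))
Add(Function('u')(y), Mul(-1, -406502)) = Add(Mul(-1, Pow(Add(-290, Mul(-164, Add(-2, -164))), -1)), Mul(-1, -406502)) = Add(Mul(-1, Pow(Add(-290, Mul(-164, -166)), -1)), 406502) = Add(Mul(-1, Pow(Add(-290, 27224), -1)), 406502) = Add(Mul(-1, Pow(26934, -1)), 406502) = Add(Mul(-1, Rational(1, 26934)), 406502) = Add(Rational(-1, 26934), 406502) = Rational(10948724867, 26934)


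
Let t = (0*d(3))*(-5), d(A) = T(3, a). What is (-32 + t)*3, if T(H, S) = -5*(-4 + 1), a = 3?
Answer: -96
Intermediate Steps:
T(H, S) = 15 (T(H, S) = -5*(-3) = 15)
d(A) = 15
t = 0 (t = (0*15)*(-5) = 0*(-5) = 0)
(-32 + t)*3 = (-32 + 0)*3 = -32*3 = -96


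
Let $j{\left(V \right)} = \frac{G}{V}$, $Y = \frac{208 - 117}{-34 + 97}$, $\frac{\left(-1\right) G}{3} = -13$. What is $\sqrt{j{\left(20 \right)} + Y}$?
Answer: $\frac{\sqrt{3055}}{30} \approx 1.8424$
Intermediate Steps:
$G = 39$ ($G = \left(-3\right) \left(-13\right) = 39$)
$Y = \frac{13}{9}$ ($Y = \frac{91}{63} = 91 \cdot \frac{1}{63} = \frac{13}{9} \approx 1.4444$)
$j{\left(V \right)} = \frac{39}{V}$
$\sqrt{j{\left(20 \right)} + Y} = \sqrt{\frac{39}{20} + \frac{13}{9}} = \sqrt{\frac{611}{180}} = \frac{\sqrt{3055}}{30}$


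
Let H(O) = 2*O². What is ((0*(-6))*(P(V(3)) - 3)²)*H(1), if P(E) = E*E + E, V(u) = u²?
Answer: 0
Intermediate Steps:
P(E) = E + E² (P(E) = E² + E = E + E²)
((0*(-6))*(P(V(3)) - 3)²)*H(1) = ((0*(-6))*(3²*(1 + 3²) - 3)²)*(2*1²) = (0*(9*(1 + 9) - 3)²)*(2*1) = (0*(9*10 - 3)²)*2 = (0*(90 - 3)²)*2 = (0*87²)*2 = (0*7569)*2 = 0*2 = 0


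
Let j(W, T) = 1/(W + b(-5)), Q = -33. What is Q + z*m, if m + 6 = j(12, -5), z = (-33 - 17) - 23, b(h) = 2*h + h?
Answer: 1288/3 ≈ 429.33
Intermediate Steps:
b(h) = 3*h
j(W, T) = 1/(-15 + W) (j(W, T) = 1/(W + 3*(-5)) = 1/(W - 15) = 1/(-15 + W))
z = -73 (z = -50 - 23 = -73)
m = -19/3 (m = -6 + 1/(-15 + 12) = -6 + 1/(-3) = -6 - ⅓ = -19/3 ≈ -6.3333)
Q + z*m = -33 - 73*(-19/3) = -33 + 1387/3 = 1288/3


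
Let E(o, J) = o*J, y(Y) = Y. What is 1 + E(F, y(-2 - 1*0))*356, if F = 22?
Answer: -15663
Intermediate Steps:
E(o, J) = J*o
1 + E(F, y(-2 - 1*0))*356 = 1 + ((-2 - 1*0)*22)*356 = 1 + ((-2 + 0)*22)*356 = 1 - 2*22*356 = 1 - 44*356 = 1 - 15664 = -15663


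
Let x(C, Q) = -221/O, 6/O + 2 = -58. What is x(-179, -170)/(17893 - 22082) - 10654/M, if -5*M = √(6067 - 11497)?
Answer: -2210/4189 - 5327*I*√5430/543 ≈ -0.52757 - 722.91*I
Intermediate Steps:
O = -⅒ (O = 6/(-2 - 58) = 6/(-60) = 6*(-1/60) = -⅒ ≈ -0.10000)
x(C, Q) = 2210 (x(C, Q) = -221/(-⅒) = -221*(-10) = 2210)
M = -I*√5430/5 (M = -√(6067 - 11497)/5 = -I*√5430/5 ≈ -14.738*I)
x(-179, -170)/(17893 - 22082) - 10654/M = 2210/(17893 - 22082) - 10654*I*√5430/1086 = 2210/(-4189) - 5327*I*√5430/543 = 2210*(-1/4189) - 5327*I*√5430/543 = -2210/4189 - 5327*I*√5430/543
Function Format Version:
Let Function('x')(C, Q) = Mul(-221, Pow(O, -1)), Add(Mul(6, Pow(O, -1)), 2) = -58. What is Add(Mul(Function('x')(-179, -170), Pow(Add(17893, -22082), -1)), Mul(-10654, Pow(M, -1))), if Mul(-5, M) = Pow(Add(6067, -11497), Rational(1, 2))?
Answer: Add(Rational(-2210, 4189), Mul(Rational(-5327, 543), I, Pow(5430, Rational(1, 2)))) ≈ Add(-0.52757, Mul(-722.91, I))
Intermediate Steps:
O = Rational(-1, 10) (O = Mul(6, Pow(Add(-2, -58), -1)) = Mul(6, Pow(-60, -1)) = Mul(6, Rational(-1, 60)) = Rational(-1, 10) ≈ -0.10000)
Function('x')(C, Q) = 2210 (Function('x')(C, Q) = Mul(-221, Pow(Rational(-1, 10), -1)) = Mul(-221, -10) = 2210)
M = Mul(Rational(-1, 5), I, Pow(5430, Rational(1, 2))) (M = Mul(Rational(-1, 5), Pow(Add(6067, -11497), Rational(1, 2))) = Mul(Rational(-1, 5), Pow(-5430, Rational(1, 2))) = Mul(Rational(-1, 5), Mul(I, Pow(5430, Rational(1, 2)))) = Mul(Rational(-1, 5), I, Pow(5430, Rational(1, 2))) ≈ Mul(-14.738, I))
Add(Mul(Function('x')(-179, -170), Pow(Add(17893, -22082), -1)), Mul(-10654, Pow(M, -1))) = Add(Mul(2210, Pow(Add(17893, -22082), -1)), Mul(-10654, Pow(Mul(Rational(-1, 5), I, Pow(5430, Rational(1, 2))), -1))) = Add(Mul(2210, Pow(-4189, -1)), Mul(-10654, Mul(Rational(1, 1086), I, Pow(5430, Rational(1, 2))))) = Add(Mul(2210, Rational(-1, 4189)), Mul(Rational(-5327, 543), I, Pow(5430, Rational(1, 2)))) = Add(Rational(-2210, 4189), Mul(Rational(-5327, 543), I, Pow(5430, Rational(1, 2))))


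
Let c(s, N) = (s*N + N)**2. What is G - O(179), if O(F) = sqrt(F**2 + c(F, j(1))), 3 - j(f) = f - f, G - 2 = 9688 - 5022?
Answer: 4668 - sqrt(323641) ≈ 4099.1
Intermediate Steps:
G = 4668 (G = 2 + (9688 - 5022) = 2 + 4666 = 4668)
j(f) = 3 (j(f) = 3 - (f - f) = 3 - 1*0 = 3 + 0 = 3)
c(s, N) = (N + N*s)**2 (c(s, N) = (N*s + N)**2 = (N + N*s)**2)
O(F) = sqrt(F**2 + 9*(1 + F)**2) (O(F) = sqrt(F**2 + 3**2*(1 + F)**2) = sqrt(F**2 + 9*(1 + F)**2))
G - O(179) = 4668 - sqrt(179**2 + 9*(1 + 179)**2) = 4668 - sqrt(32041 + 9*180**2) = 4668 - sqrt(32041 + 9*32400) = 4668 - sqrt(32041 + 291600) = 4668 - sqrt(323641)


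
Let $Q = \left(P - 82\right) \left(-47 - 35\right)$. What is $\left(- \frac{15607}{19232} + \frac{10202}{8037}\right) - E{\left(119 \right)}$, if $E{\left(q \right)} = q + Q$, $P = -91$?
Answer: $- \frac{2211018517715}{154567584} \approx -14305.0$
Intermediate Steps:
$Q = 14186$ ($Q = \left(-91 - 82\right) \left(-47 - 35\right) = \left(-173\right) \left(-82\right) = 14186$)
$E{\left(q \right)} = 14186 + q$ ($E{\left(q \right)} = q + 14186 = 14186 + q$)
$\left(- \frac{15607}{19232} + \frac{10202}{8037}\right) - E{\left(119 \right)} = \left(- \frac{15607}{19232} + \frac{10202}{8037}\right) - \left(14186 + 119\right) = \left(\left(-15607\right) \frac{1}{19232} + 10202 \cdot \frac{1}{8037}\right) - 14305 = \left(- \frac{15607}{19232} + \frac{10202}{8037}\right) - 14305 = \frac{70771405}{154567584} - 14305 = - \frac{2211018517715}{154567584}$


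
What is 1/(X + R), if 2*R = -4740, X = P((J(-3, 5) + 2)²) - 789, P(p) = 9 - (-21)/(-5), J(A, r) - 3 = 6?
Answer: -5/15771 ≈ -0.00031704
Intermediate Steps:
J(A, r) = 9 (J(A, r) = 3 + 6 = 9)
P(p) = 24/5 (P(p) = 9 - (-21)*(-1)/5 = 9 - 1*21/5 = 9 - 21/5 = 24/5)
X = -3921/5 (X = 24/5 - 789 = -3921/5 ≈ -784.20)
R = -2370 (R = (½)*(-4740) = -2370)
1/(X + R) = 1/(-3921/5 - 2370) = 1/(-15771/5) = -5/15771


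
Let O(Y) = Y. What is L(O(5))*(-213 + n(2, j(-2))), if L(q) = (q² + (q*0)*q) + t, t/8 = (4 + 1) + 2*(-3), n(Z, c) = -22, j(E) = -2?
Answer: -3995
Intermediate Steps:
t = -8 (t = 8*((4 + 1) + 2*(-3)) = 8*(5 - 6) = 8*(-1) = -8)
L(q) = -8 + q² (L(q) = (q² + (q*0)*q) - 8 = (q² + 0*q) - 8 = (q² + 0) - 8 = q² - 8 = -8 + q²)
L(O(5))*(-213 + n(2, j(-2))) = (-8 + 5²)*(-213 - 22) = (-8 + 25)*(-235) = 17*(-235) = -3995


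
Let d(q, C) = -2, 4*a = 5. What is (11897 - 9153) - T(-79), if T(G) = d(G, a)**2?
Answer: 2740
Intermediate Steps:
a = 5/4 (a = (1/4)*5 = 5/4 ≈ 1.2500)
T(G) = 4 (T(G) = (-2)**2 = 4)
(11897 - 9153) - T(-79) = (11897 - 9153) - 1*4 = 2744 - 4 = 2740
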